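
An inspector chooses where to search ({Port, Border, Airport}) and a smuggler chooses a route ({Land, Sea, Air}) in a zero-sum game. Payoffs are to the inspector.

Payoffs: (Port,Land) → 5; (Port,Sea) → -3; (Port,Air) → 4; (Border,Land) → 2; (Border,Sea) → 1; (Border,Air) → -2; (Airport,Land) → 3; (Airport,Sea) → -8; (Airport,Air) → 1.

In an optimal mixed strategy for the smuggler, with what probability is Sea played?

Row minima: Port → -3, Border → -2, Airport → -8; maximin = -2.
Column maxima: Land → 5, Sea → 1, Air → 4; minimax = 1.
-2 ≠ 1, so there is no saddle point; optimal play is mixed.
Airport is strictly dominated by Port, so the inspector never plays it.
Land is strictly dominated by Sea (it gives the inspector strictly more in every row), so the smuggler never plays it.
On the remaining 2×2 (Port, Border vs Sea, Air):
Let the inspector play Port with probability p. Expected payoff against Sea: (-3)p + 1(1−p) = −4p + 1; against Air: 4p + (-2)(1−p) = 6p − 2.
Setting these equal: −4p + 1 = 6p − 2 ⇒ −10p = -3 ⇒ p = 3/10, and the value is (-4)·(3/10) + 1 = -1/5.
For the smuggler: with q = P(Sea), equating Port's and Border's payoffs gives −7q + 4 = 3q − 2 ⇒ q = 3/5.

3/5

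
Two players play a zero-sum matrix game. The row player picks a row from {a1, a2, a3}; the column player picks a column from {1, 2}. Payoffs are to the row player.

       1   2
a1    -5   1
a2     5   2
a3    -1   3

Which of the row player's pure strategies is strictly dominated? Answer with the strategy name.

a1

a2 gives a strictly higher payoff than a1 against every column: 5 > -5, 2 > 1.
So a1 is strictly dominated and the row player never plays it.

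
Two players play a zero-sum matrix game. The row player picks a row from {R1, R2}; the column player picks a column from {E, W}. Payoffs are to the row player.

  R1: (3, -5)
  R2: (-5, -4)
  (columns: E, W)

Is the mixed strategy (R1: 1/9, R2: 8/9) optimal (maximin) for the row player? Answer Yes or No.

Against E this mix gives (1/9)·3 + (8/9)·(-5) = -37/9.
Against W this mix gives (1/9)·(-5) + (8/9)·(-4) = -37/9.
All of the column player's active replies (E, W) yield -37/9, and no column does worse for the row player. The mix makes the column player indifferent and guarantees -37/9, so it is optimal.

Yes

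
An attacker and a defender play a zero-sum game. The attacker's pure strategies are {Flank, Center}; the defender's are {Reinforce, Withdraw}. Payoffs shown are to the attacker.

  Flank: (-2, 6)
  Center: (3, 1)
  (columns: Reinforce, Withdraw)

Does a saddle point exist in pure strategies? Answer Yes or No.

Row minima: Flank → -2, Center → 1; maximin = 1.
Column maxima: Reinforce → 3, Withdraw → 6; minimax = 3.
1 ≠ 3, so no pure-strategy equilibrium exists.

No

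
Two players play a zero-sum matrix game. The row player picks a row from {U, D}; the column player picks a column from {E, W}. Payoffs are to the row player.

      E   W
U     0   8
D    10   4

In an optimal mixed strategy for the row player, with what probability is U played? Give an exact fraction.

3/7

Row minima: U → 0, D → 4; maximin = 4.
Column maxima: E → 10, W → 8; minimax = 8.
4 ≠ 8, so there is no saddle point; optimal play is mixed.
Let the row player play U with probability p. Expected payoff against E: 0p + 10(1−p) = −10p + 10; against W: 8p + 4(1−p) = 4p + 4.
Setting these equal: −10p + 10 = 4p + 4 ⇒ −14p = -6 ⇒ p = 3/7, and the value is (-10)·(3/7) + 10 = 40/7.
For the column player: with q = P(E), equating U's and D's payoffs gives −8q + 8 = 6q + 4 ⇒ q = 2/7.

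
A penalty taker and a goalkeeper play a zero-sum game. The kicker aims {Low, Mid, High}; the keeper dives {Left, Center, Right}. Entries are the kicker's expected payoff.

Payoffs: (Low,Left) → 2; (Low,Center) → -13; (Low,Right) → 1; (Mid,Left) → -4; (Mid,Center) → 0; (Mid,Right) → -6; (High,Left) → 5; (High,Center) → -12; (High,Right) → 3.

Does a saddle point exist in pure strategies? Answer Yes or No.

No

Row minima: Low → -13, Mid → -6, High → -12; maximin = -6.
Column maxima: Left → 5, Center → 0, Right → 3; minimax = 0.
-6 ≠ 0, so no pure-strategy equilibrium exists.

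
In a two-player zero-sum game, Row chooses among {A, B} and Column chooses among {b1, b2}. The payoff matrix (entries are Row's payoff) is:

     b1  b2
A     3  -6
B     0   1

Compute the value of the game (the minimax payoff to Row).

Row minima: A → -6, B → 0; maximin = 0.
Column maxima: b1 → 3, b2 → 1; minimax = 1.
0 ≠ 1, so there is no saddle point; optimal play is mixed.
Let Row play A with probability p. Expected payoff against b1: 3p + 0(1−p) = 3p; against b2: (-6)p + 1(1−p) = −7p + 1.
Setting these equal: 3p = −7p + 1 ⇒ 10p = 1 ⇒ p = 1/10, and the value is (3)·(1/10) = 3/10.
For Column: with q = P(b1), equating A's and B's payoffs gives 9q − 6 = −q + 1 ⇒ q = 7/10.

3/10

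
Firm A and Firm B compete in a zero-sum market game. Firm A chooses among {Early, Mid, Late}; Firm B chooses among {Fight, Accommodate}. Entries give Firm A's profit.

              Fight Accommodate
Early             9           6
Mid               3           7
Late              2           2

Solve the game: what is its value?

45/7

Row minima: Early → 6, Mid → 3, Late → 2; maximin = 6.
Column maxima: Fight → 9, Accommodate → 7; minimax = 7.
6 ≠ 7, so there is no saddle point; optimal play is mixed.
Late is strictly dominated by Early, so Firm A never plays it.
On the remaining 2×2 (Early, Mid vs Fight, Accommodate):
Let Firm A play Early with probability p. Expected payoff against Fight: 9p + 3(1−p) = 6p + 3; against Accommodate: 6p + 7(1−p) = −p + 7.
Setting these equal: 6p + 3 = −p + 7 ⇒ 7p = 4 ⇒ p = 4/7, and the value is (6)·(4/7) + 3 = 45/7.
For Firm B: with q = P(Fight), equating Early's and Mid's payoffs gives 3q + 6 = −4q + 7 ⇒ q = 1/7.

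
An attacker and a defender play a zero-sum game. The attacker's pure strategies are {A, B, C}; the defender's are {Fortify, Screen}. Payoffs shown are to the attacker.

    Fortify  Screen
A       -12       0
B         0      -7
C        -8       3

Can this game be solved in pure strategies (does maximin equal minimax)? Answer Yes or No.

No

Row minima: A → -12, B → -7, C → -8; maximin = -7.
Column maxima: Fortify → 0, Screen → 3; minimax = 0.
-7 ≠ 0, so no pure-strategy equilibrium exists.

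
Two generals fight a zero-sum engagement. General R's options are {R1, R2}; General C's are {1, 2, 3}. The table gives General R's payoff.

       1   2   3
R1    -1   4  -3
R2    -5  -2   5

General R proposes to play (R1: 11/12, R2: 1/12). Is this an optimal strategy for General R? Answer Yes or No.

No

Against 1 this mix gives (11/12)·(-1) + (1/12)·(-5) = -4/3.
Against 2 this mix gives (11/12)·4 + (1/12)·(-2) = 7/2.
Against 3 this mix gives (11/12)·(-3) + (1/12)·5 = -7/3.
General C will play 3, holding General R to -7/3. Shifting weight toward the row that does better against 3 would raise this floor (the equalizing mix achieves -5/3 against both 3 and 1), so the proposed strategy is not optimal.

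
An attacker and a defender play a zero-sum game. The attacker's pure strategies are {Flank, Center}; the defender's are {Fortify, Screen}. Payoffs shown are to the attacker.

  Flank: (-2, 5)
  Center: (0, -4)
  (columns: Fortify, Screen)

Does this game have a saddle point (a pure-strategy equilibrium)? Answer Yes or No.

Row minima: Flank → -2, Center → -4; maximin = -2.
Column maxima: Fortify → 0, Screen → 5; minimax = 0.
-2 ≠ 0, so no pure-strategy equilibrium exists.

No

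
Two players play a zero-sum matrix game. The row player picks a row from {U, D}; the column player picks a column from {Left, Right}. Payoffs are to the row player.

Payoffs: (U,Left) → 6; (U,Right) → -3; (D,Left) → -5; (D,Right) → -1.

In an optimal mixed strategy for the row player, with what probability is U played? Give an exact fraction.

4/13

Row minima: U → -3, D → -5; maximin = -3.
Column maxima: Left → 6, Right → -1; minimax = -1.
-3 ≠ -1, so there is no saddle point; optimal play is mixed.
Let the row player play U with probability p. Expected payoff against Left: 6p + (-5)(1−p) = 11p − 5; against Right: (-3)p + (-1)(1−p) = −2p − 1.
Setting these equal: 11p − 5 = −2p − 1 ⇒ 13p = 4 ⇒ p = 4/13, and the value is (11)·(4/13) − 5 = -21/13.
For the column player: with q = P(Left), equating U's and D's payoffs gives 9q − 3 = −4q − 1 ⇒ q = 2/13.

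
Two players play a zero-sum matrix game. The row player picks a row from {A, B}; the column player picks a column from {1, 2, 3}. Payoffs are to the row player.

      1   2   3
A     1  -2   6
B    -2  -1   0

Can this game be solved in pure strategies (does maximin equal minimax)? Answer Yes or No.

Row minima: A → -2, B → -2; maximin = -2.
Column maxima: 1 → 1, 2 → -1, 3 → 6; minimax = -1.
-2 ≠ -1, so no pure-strategy equilibrium exists.

No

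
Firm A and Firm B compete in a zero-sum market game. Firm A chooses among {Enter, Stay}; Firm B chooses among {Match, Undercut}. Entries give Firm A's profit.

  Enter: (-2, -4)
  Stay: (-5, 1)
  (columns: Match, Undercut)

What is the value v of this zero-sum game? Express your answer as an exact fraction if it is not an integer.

-11/4

Row minima: Enter → -4, Stay → -5; maximin = -4.
Column maxima: Match → -2, Undercut → 1; minimax = -2.
-4 ≠ -2, so there is no saddle point; optimal play is mixed.
Let Firm A play Enter with probability p. Expected payoff against Match: (-2)p + (-5)(1−p) = 3p − 5; against Undercut: (-4)p + 1(1−p) = −5p + 1.
Setting these equal: 3p − 5 = −5p + 1 ⇒ 8p = 6 ⇒ p = 3/4, and the value is (3)·(3/4) − 5 = -11/4.
For Firm B: with q = P(Match), equating Enter's and Stay's payoffs gives 2q − 4 = −6q + 1 ⇒ q = 5/8.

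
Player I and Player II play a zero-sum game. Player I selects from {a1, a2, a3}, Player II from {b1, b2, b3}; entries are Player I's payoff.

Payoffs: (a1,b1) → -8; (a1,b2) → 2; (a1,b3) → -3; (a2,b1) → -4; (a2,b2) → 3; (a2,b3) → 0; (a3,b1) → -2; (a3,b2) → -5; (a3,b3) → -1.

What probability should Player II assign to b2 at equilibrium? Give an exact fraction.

1/5

Row minima: a1 → -8, a2 → -4, a3 → -5; maximin = -4.
Column maxima: b1 → -2, b2 → 3, b3 → 0; minimax = -2.
-4 ≠ -2, so there is no saddle point; optimal play is mixed.
a1 is strictly dominated by a2, so Player I never plays it.
b3 is strictly dominated by b1 (it gives Player I strictly more in every row), so Player II never plays it.
On the remaining 2×2 (a2, a3 vs b1, b2):
Let Player I play a2 with probability p. Expected payoff against b1: (-4)p + (-2)(1−p) = −2p − 2; against b2: 3p + (-5)(1−p) = 8p − 5.
Setting these equal: −2p − 2 = 8p − 5 ⇒ −10p = -3 ⇒ p = 3/10, and the value is (-2)·(3/10) − 2 = -13/5.
For Player II: with q = P(b1), equating a2's and a3's payoffs gives −7q + 3 = 3q − 5 ⇒ q = 4/5.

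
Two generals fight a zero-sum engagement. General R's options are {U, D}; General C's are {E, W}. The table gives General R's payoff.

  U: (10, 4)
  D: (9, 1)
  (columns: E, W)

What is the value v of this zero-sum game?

Row minima: U → 4, D → 1; maximin = 4.
Column maxima: E → 10, W → 4; minimax = 4.
Since maximin = minimax = 4, there is a saddle point and the value is 4.

4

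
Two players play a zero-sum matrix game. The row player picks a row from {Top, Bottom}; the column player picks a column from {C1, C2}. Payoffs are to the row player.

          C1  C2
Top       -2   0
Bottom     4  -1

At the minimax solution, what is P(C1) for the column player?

Row minima: Top → -2, Bottom → -1; maximin = -1.
Column maxima: C1 → 4, C2 → 0; minimax = 0.
-1 ≠ 0, so there is no saddle point; optimal play is mixed.
Let the row player play Top with probability p. Expected payoff against C1: (-2)p + 4(1−p) = −6p + 4; against C2: 0p + (-1)(1−p) = p − 1.
Setting these equal: −6p + 4 = p − 1 ⇒ −7p = -5 ⇒ p = 5/7, and the value is (-6)·(5/7) + 4 = -2/7.
For the column player: with q = P(C1), equating Top's and Bottom's payoffs gives −2q = 5q − 1 ⇒ q = 1/7.

1/7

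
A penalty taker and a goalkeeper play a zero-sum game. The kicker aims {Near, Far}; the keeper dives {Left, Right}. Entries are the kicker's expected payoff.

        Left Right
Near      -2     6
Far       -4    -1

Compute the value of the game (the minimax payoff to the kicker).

Row minima: Near → -2, Far → -4; maximin = -2.
Column maxima: Left → -2, Right → 6; minimax = -2.
Since maximin = minimax = -2, there is a saddle point and the value is -2.

-2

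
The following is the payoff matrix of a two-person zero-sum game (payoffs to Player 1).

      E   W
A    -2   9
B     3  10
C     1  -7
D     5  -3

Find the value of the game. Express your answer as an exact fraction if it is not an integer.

59/15

Row minima: A → -2, B → 3, C → -7, D → -3; maximin = 3.
Column maxima: E → 5, W → 10; minimax = 5.
3 ≠ 5, so there is no saddle point; optimal play is mixed.
A is strictly dominated by B, so Player 1 never plays it.
C is strictly dominated by B, so Player 1 never plays it.
On the remaining 2×2 (B, D vs E, W):
Let Player 1 play B with probability p. Expected payoff against E: 3p + 5(1−p) = −2p + 5; against W: 10p + (-3)(1−p) = 13p − 3.
Setting these equal: −2p + 5 = 13p − 3 ⇒ −15p = -8 ⇒ p = 8/15, and the value is (-2)·(8/15) + 5 = 59/15.
For Player 2: with q = P(E), equating B's and D's payoffs gives −7q + 10 = 8q − 3 ⇒ q = 13/15.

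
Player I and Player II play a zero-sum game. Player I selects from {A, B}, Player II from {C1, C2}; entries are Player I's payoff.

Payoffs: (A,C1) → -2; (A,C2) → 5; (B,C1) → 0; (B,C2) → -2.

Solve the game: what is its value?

Row minima: A → -2, B → -2; maximin = -2.
Column maxima: C1 → 0, C2 → 5; minimax = 0.
-2 ≠ 0, so there is no saddle point; optimal play is mixed.
Let Player I play A with probability p. Expected payoff against C1: (-2)p + 0(1−p) = −2p; against C2: 5p + (-2)(1−p) = 7p − 2.
Setting these equal: −2p = 7p − 2 ⇒ −9p = -2 ⇒ p = 2/9, and the value is (-2)·(2/9) = -4/9.
For Player II: with q = P(C1), equating A's and B's payoffs gives −7q + 5 = 2q − 2 ⇒ q = 7/9.

-4/9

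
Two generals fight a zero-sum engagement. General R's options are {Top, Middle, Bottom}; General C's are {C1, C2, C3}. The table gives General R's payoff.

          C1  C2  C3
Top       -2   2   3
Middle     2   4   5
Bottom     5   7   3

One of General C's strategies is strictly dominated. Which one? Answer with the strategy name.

C1 holds General R's payoff strictly below C2 in every row: -2 < 2, 2 < 4, 5 < 7.
So C2 is strictly dominated for General C.

C2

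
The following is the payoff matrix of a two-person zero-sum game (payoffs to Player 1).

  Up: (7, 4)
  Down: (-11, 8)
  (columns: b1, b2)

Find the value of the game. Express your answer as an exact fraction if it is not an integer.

50/11

Row minima: Up → 4, Down → -11; maximin = 4.
Column maxima: b1 → 7, b2 → 8; minimax = 7.
4 ≠ 7, so there is no saddle point; optimal play is mixed.
Let Player 1 play Up with probability p. Expected payoff against b1: 7p + (-11)(1−p) = 18p − 11; against b2: 4p + 8(1−p) = −4p + 8.
Setting these equal: 18p − 11 = −4p + 8 ⇒ 22p = 19 ⇒ p = 19/22, and the value is (18)·(19/22) − 11 = 50/11.
For Player 2: with q = P(b1), equating Up's and Down's payoffs gives 3q + 4 = −19q + 8 ⇒ q = 2/11.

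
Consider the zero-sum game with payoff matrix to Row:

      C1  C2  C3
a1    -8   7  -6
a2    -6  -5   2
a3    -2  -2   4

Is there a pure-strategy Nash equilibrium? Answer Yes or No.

Yes

Row minima: a1 → -8, a2 → -6, a3 → -2; maximin = -2.
Column maxima: C1 → -2, C2 → 7, C3 → 4; minimax = -2.
maximin = minimax = -2, so a saddle point exists.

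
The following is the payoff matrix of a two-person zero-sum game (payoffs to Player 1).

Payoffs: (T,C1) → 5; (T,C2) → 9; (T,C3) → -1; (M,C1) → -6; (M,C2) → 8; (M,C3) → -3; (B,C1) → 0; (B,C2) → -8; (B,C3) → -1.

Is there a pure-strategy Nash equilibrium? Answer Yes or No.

Row minima: T → -1, M → -6, B → -8; maximin = -1.
Column maxima: C1 → 5, C2 → 9, C3 → -1; minimax = -1.
maximin = minimax = -1, so a saddle point exists.

Yes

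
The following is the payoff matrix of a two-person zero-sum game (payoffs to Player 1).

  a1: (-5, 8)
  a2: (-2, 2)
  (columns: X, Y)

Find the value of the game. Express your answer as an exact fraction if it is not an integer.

Row minima: a1 → -5, a2 → -2; maximin = -2.
Column maxima: X → -2, Y → 8; minimax = -2.
Since maximin = minimax = -2, there is a saddle point and the value is -2.

-2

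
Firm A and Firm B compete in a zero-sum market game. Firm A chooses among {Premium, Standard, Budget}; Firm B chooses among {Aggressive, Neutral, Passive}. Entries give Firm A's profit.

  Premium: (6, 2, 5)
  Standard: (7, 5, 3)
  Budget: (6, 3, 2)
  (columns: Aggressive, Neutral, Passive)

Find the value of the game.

19/5

Row minima: Premium → 2, Standard → 3, Budget → 2; maximin = 3.
Column maxima: Aggressive → 7, Neutral → 5, Passive → 5; minimax = 5.
3 ≠ 5, so there is no saddle point; optimal play is mixed.
Budget is strictly dominated by Standard, so Firm A never plays it.
Aggressive is strictly dominated by Neutral (it gives Firm A strictly more in every row), so Firm B never plays it.
On the remaining 2×2 (Premium, Standard vs Neutral, Passive):
Let Firm A play Premium with probability p. Expected payoff against Neutral: 2p + 5(1−p) = −3p + 5; against Passive: 5p + 3(1−p) = 2p + 3.
Setting these equal: −3p + 5 = 2p + 3 ⇒ −5p = -2 ⇒ p = 2/5, and the value is (-3)·(2/5) + 5 = 19/5.
For Firm B: with q = P(Neutral), equating Premium's and Standard's payoffs gives −3q + 5 = 2q + 3 ⇒ q = 2/5.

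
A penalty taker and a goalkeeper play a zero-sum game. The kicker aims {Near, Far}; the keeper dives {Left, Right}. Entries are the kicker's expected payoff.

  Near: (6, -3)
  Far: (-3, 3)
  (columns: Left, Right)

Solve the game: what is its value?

3/5

Row minima: Near → -3, Far → -3; maximin = -3.
Column maxima: Left → 6, Right → 3; minimax = 3.
-3 ≠ 3, so there is no saddle point; optimal play is mixed.
Let the kicker play Near with probability p. Expected payoff against Left: 6p + (-3)(1−p) = 9p − 3; against Right: (-3)p + 3(1−p) = −6p + 3.
Setting these equal: 9p − 3 = −6p + 3 ⇒ 15p = 6 ⇒ p = 2/5, and the value is (9)·(2/5) − 3 = 3/5.
For the keeper: with q = P(Left), equating Near's and Far's payoffs gives 9q − 3 = −6q + 3 ⇒ q = 2/5.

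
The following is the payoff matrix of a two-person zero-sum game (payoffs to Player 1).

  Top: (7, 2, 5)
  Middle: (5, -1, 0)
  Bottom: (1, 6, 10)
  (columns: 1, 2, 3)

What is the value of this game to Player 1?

Row minima: Top → 2, Middle → -1, Bottom → 1; maximin = 2.
Column maxima: 1 → 7, 2 → 6, 3 → 10; minimax = 6.
2 ≠ 6, so there is no saddle point; optimal play is mixed.
Middle is strictly dominated by Top, so Player 1 never plays it.
3 is strictly dominated by 2 (it gives Player 1 strictly more in every row), so Player 2 never plays it.
On the remaining 2×2 (Top, Bottom vs 1, 2):
Let Player 1 play Top with probability p. Expected payoff against 1: 7p + 1(1−p) = 6p + 1; against 2: 2p + 6(1−p) = −4p + 6.
Setting these equal: 6p + 1 = −4p + 6 ⇒ 10p = 5 ⇒ p = 1/2, and the value is (6)·(1/2) + 1 = 4.
For Player 2: with q = P(1), equating Top's and Bottom's payoffs gives 5q + 2 = −5q + 6 ⇒ q = 2/5.

4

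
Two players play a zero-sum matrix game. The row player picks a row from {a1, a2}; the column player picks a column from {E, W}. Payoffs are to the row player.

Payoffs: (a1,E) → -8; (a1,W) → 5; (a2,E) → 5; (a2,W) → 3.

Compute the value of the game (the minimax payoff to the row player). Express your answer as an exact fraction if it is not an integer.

Row minima: a1 → -8, a2 → 3; maximin = 3.
Column maxima: E → 5, W → 5; minimax = 5.
3 ≠ 5, so there is no saddle point; optimal play is mixed.
Let the row player play a1 with probability p. Expected payoff against E: (-8)p + 5(1−p) = −13p + 5; against W: 5p + 3(1−p) = 2p + 3.
Setting these equal: −13p + 5 = 2p + 3 ⇒ −15p = -2 ⇒ p = 2/15, and the value is (-13)·(2/15) + 5 = 49/15.
For the column player: with q = P(E), equating a1's and a2's payoffs gives −13q + 5 = 2q + 3 ⇒ q = 2/15.

49/15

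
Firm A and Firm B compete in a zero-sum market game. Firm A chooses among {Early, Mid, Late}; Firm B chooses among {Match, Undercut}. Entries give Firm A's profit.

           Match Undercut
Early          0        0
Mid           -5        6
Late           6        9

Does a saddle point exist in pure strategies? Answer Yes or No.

Row minima: Early → 0, Mid → -5, Late → 6; maximin = 6.
Column maxima: Match → 6, Undercut → 9; minimax = 6.
maximin = minimax = 6, so a saddle point exists.

Yes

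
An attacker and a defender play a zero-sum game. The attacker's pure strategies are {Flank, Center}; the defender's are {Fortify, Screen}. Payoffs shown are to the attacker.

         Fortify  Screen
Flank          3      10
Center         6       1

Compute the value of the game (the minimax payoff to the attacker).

Row minima: Flank → 3, Center → 1; maximin = 3.
Column maxima: Fortify → 6, Screen → 10; minimax = 6.
3 ≠ 6, so there is no saddle point; optimal play is mixed.
Let the attacker play Flank with probability p. Expected payoff against Fortify: 3p + 6(1−p) = −3p + 6; against Screen: 10p + 1(1−p) = 9p + 1.
Setting these equal: −3p + 6 = 9p + 1 ⇒ −12p = -5 ⇒ p = 5/12, and the value is (-3)·(5/12) + 6 = 19/4.
For the defender: with q = P(Fortify), equating Flank's and Center's payoffs gives −7q + 10 = 5q + 1 ⇒ q = 3/4.

19/4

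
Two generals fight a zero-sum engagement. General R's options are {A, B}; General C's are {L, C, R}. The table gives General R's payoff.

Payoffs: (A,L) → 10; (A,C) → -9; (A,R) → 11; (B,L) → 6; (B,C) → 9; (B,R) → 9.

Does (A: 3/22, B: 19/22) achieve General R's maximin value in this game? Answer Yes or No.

Yes

Against L this mix gives (3/22)·10 + (19/22)·6 = 72/11.
Against C this mix gives (3/22)·(-9) + (19/22)·9 = 72/11.
Against R this mix gives (3/22)·11 + (19/22)·9 = 102/11.
All of General C's active replies (L, C) yield 72/11, and no column does worse for General R. The mix makes General C indifferent and guarantees 72/11, so it is optimal.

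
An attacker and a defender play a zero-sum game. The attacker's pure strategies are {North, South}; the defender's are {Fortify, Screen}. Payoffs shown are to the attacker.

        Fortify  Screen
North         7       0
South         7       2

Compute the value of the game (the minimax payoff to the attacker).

Row minima: North → 0, South → 2; maximin = 2.
Column maxima: Fortify → 7, Screen → 2; minimax = 2.
Since maximin = minimax = 2, there is a saddle point and the value is 2.

2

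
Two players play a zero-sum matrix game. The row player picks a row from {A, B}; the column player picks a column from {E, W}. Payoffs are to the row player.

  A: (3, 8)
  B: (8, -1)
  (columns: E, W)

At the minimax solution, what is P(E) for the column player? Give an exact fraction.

Row minima: A → 3, B → -1; maximin = 3.
Column maxima: E → 8, W → 8; minimax = 8.
3 ≠ 8, so there is no saddle point; optimal play is mixed.
Let the row player play A with probability p. Expected payoff against E: 3p + 8(1−p) = −5p + 8; against W: 8p + (-1)(1−p) = 9p − 1.
Setting these equal: −5p + 8 = 9p − 1 ⇒ −14p = -9 ⇒ p = 9/14, and the value is (-5)·(9/14) + 8 = 67/14.
For the column player: with q = P(E), equating A's and B's payoffs gives −5q + 8 = 9q − 1 ⇒ q = 9/14.

9/14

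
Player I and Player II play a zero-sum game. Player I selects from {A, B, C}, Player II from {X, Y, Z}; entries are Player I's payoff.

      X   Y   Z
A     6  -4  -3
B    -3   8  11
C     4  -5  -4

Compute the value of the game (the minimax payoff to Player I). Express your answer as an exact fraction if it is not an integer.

Row minima: A → -4, B → -3, C → -5; maximin = -3.
Column maxima: X → 6, Y → 8, Z → 11; minimax = 6.
-3 ≠ 6, so there is no saddle point; optimal play is mixed.
C is strictly dominated by A, so Player I never plays it.
Z is strictly dominated by Y (it gives Player I strictly more in every row), so Player II never plays it.
On the remaining 2×2 (A, B vs X, Y):
Let Player I play A with probability p. Expected payoff against X: 6p + (-3)(1−p) = 9p − 3; against Y: (-4)p + 8(1−p) = −12p + 8.
Setting these equal: 9p − 3 = −12p + 8 ⇒ 21p = 11 ⇒ p = 11/21, and the value is (9)·(11/21) − 3 = 12/7.
For Player II: with q = P(X), equating A's and B's payoffs gives 10q − 4 = −11q + 8 ⇒ q = 4/7.

12/7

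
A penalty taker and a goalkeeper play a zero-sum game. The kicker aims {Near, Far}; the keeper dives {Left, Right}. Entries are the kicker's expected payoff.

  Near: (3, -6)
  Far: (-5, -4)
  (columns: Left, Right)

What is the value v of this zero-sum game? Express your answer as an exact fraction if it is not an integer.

Row minima: Near → -6, Far → -5; maximin = -5.
Column maxima: Left → 3, Right → -4; minimax = -4.
-5 ≠ -4, so there is no saddle point; optimal play is mixed.
Let the kicker play Near with probability p. Expected payoff against Left: 3p + (-5)(1−p) = 8p − 5; against Right: (-6)p + (-4)(1−p) = −2p − 4.
Setting these equal: 8p − 5 = −2p − 4 ⇒ 10p = 1 ⇒ p = 1/10, and the value is (8)·(1/10) − 5 = -21/5.
For the keeper: with q = P(Left), equating Near's and Far's payoffs gives 9q − 6 = −q − 4 ⇒ q = 1/5.

-21/5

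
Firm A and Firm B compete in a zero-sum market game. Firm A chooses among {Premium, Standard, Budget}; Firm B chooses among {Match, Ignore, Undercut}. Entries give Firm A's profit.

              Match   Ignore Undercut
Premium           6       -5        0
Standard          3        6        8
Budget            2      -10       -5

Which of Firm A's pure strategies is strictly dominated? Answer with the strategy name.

Premium gives a strictly higher payoff than Budget against every column: 6 > 2, -5 > -10, 0 > -5.
So Budget is strictly dominated and Firm A never plays it.

Budget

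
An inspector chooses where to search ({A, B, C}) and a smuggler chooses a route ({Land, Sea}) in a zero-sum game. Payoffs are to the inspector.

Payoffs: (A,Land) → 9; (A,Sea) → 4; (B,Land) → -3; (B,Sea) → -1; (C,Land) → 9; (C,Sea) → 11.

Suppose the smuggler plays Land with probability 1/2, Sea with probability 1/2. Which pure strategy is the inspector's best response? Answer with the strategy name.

Expected payoff of A: (1/2)·9 + (1/2)·4 = 13/2.
Expected payoff of B: (1/2)·(-3) + (1/2)·(-1) = -2.
Expected payoff of C: (1/2)·9 + (1/2)·11 = 10.
The largest is 10, so the inspector's best response is C.

C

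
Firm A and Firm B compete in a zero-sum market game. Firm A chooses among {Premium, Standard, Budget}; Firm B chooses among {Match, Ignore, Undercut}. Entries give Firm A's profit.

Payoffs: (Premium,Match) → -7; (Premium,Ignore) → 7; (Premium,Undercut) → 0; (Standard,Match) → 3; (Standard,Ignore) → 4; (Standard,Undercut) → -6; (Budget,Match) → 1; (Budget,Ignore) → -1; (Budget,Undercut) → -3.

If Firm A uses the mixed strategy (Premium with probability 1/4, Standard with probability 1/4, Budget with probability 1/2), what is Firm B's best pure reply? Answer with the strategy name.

Undercut

If Firm B plays Match, Firm A's expected payoff is (1/4)·(-7) + (1/4)·3 + (1/2)·1 = -1/2.
If Firm B plays Ignore, Firm A's expected payoff is (1/4)·7 + (1/4)·4 + (1/2)·(-1) = 9/4.
If Firm B plays Undercut, Firm A's expected payoff is (1/4)·0 + (1/4)·(-6) + (1/2)·(-3) = -3.
Firm B minimizes Firm A's payoff; the smallest is -3, so the best response is Undercut.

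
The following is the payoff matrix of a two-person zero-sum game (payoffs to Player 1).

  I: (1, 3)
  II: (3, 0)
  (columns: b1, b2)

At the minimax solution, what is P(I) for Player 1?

Row minima: I → 1, II → 0; maximin = 1.
Column maxima: b1 → 3, b2 → 3; minimax = 3.
1 ≠ 3, so there is no saddle point; optimal play is mixed.
Let Player 1 play I with probability p. Expected payoff against b1: 1p + 3(1−p) = −2p + 3; against b2: 3p + 0(1−p) = 3p.
Setting these equal: −2p + 3 = 3p ⇒ −5p = -3 ⇒ p = 3/5, and the value is (-2)·(3/5) + 3 = 9/5.
For Player 2: with q = P(b1), equating I's and II's payoffs gives −2q + 3 = 3q ⇒ q = 3/5.

3/5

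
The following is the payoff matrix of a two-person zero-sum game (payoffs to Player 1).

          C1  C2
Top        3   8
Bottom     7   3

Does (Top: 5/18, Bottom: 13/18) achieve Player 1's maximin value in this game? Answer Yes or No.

No

Against C1 this mix gives (5/18)·3 + (13/18)·7 = 53/9.
Against C2 this mix gives (5/18)·8 + (13/18)·3 = 79/18.
Player 2 will play C2, holding Player 1 to 79/18. Shifting weight toward the row that does better against C2 would raise this floor (the equalizing mix achieves 47/9 against both C2 and C1), so the proposed strategy is not optimal.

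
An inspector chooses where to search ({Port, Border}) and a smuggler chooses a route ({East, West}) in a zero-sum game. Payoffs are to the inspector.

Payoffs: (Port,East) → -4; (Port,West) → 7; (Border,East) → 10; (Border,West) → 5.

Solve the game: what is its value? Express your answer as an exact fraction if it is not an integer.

Row minima: Port → -4, Border → 5; maximin = 5.
Column maxima: East → 10, West → 7; minimax = 7.
5 ≠ 7, so there is no saddle point; optimal play is mixed.
Let the inspector play Port with probability p. Expected payoff against East: (-4)p + 10(1−p) = −14p + 10; against West: 7p + 5(1−p) = 2p + 5.
Setting these equal: −14p + 10 = 2p + 5 ⇒ −16p = -5 ⇒ p = 5/16, and the value is (-14)·(5/16) + 10 = 45/8.
For the smuggler: with q = P(East), equating Port's and Border's payoffs gives −11q + 7 = 5q + 5 ⇒ q = 1/8.

45/8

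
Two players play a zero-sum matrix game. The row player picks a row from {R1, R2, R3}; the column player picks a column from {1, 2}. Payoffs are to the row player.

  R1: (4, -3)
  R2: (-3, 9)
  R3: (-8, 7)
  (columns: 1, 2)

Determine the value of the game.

27/19

Row minima: R1 → -3, R2 → -3, R3 → -8; maximin = -3.
Column maxima: 1 → 4, 2 → 9; minimax = 4.
-3 ≠ 4, so there is no saddle point; optimal play is mixed.
R3 is strictly dominated by R2, so the row player never plays it.
On the remaining 2×2 (R1, R2 vs 1, 2):
Let the row player play R1 with probability p. Expected payoff against 1: 4p + (-3)(1−p) = 7p − 3; against 2: (-3)p + 9(1−p) = −12p + 9.
Setting these equal: 7p − 3 = −12p + 9 ⇒ 19p = 12 ⇒ p = 12/19, and the value is (7)·(12/19) − 3 = 27/19.
For the column player: with q = P(1), equating R1's and R2's payoffs gives 7q − 3 = −12q + 9 ⇒ q = 12/19.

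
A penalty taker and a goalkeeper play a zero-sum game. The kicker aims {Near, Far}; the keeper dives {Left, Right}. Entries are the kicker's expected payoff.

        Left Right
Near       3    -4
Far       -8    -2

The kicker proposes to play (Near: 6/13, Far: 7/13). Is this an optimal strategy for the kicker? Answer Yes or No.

Yes

Against Left this mix gives (6/13)·3 + (7/13)·(-8) = -38/13.
Against Right this mix gives (6/13)·(-4) + (7/13)·(-2) = -38/13.
All of the keeper's active replies (Left, Right) yield -38/13, and no column does worse for the kicker. The mix makes the keeper indifferent and guarantees -38/13, so it is optimal.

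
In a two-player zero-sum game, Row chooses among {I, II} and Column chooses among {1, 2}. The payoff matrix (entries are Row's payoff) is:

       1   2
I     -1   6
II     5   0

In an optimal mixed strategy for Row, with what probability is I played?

Row minima: I → -1, II → 0; maximin = 0.
Column maxima: 1 → 5, 2 → 6; minimax = 5.
0 ≠ 5, so there is no saddle point; optimal play is mixed.
Let Row play I with probability p. Expected payoff against 1: (-1)p + 5(1−p) = −6p + 5; against 2: 6p + 0(1−p) = 6p.
Setting these equal: −6p + 5 = 6p ⇒ −12p = -5 ⇒ p = 5/12, and the value is (-6)·(5/12) + 5 = 5/2.
For Column: with q = P(1), equating I's and II's payoffs gives −7q + 6 = 5q ⇒ q = 1/2.

5/12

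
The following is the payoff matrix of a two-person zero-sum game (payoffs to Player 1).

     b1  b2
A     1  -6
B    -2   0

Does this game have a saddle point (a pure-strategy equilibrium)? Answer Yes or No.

No

Row minima: A → -6, B → -2; maximin = -2.
Column maxima: b1 → 1, b2 → 0; minimax = 0.
-2 ≠ 0, so no pure-strategy equilibrium exists.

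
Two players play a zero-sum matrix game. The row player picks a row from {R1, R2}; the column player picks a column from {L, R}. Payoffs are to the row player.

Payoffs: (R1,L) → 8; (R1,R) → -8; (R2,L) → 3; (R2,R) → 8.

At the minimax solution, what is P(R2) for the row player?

16/21

Row minima: R1 → -8, R2 → 3; maximin = 3.
Column maxima: L → 8, R → 8; minimax = 8.
3 ≠ 8, so there is no saddle point; optimal play is mixed.
Let the row player play R1 with probability p. Expected payoff against L: 8p + 3(1−p) = 5p + 3; against R: (-8)p + 8(1−p) = −16p + 8.
Setting these equal: 5p + 3 = −16p + 8 ⇒ 21p = 5 ⇒ p = 5/21, and the value is (5)·(5/21) + 3 = 88/21.
For the column player: with q = P(L), equating R1's and R2's payoffs gives 16q − 8 = −5q + 8 ⇒ q = 16/21.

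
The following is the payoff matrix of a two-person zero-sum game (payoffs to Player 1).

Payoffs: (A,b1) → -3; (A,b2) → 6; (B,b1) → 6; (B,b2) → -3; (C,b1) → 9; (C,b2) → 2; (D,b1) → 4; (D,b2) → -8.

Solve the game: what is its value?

15/4

Row minima: A → -3, B → -3, C → 2, D → -8; maximin = 2.
Column maxima: b1 → 9, b2 → 6; minimax = 6.
2 ≠ 6, so there is no saddle point; optimal play is mixed.
B is strictly dominated by C, so Player 1 never plays it.
D is strictly dominated by C, so Player 1 never plays it.
On the remaining 2×2 (A, C vs b1, b2):
Let Player 1 play A with probability p. Expected payoff against b1: (-3)p + 9(1−p) = −12p + 9; against b2: 6p + 2(1−p) = 4p + 2.
Setting these equal: −12p + 9 = 4p + 2 ⇒ −16p = -7 ⇒ p = 7/16, and the value is (-12)·(7/16) + 9 = 15/4.
For Player 2: with q = P(b1), equating A's and C's payoffs gives −9q + 6 = 7q + 2 ⇒ q = 1/4.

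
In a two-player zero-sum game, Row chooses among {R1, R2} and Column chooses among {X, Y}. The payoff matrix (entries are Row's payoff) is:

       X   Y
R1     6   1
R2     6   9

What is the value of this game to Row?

6

Row minima: R1 → 1, R2 → 6; maximin = 6.
Column maxima: X → 6, Y → 9; minimax = 6.
Since maximin = minimax = 6, there is a saddle point and the value is 6.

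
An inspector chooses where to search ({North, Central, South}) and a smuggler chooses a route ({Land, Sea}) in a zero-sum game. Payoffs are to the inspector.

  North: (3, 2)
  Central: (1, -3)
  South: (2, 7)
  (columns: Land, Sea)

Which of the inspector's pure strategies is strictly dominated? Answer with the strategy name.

Central

North gives a strictly higher payoff than Central against every column: 3 > 1, 2 > -3.
So Central is strictly dominated and the inspector never plays it.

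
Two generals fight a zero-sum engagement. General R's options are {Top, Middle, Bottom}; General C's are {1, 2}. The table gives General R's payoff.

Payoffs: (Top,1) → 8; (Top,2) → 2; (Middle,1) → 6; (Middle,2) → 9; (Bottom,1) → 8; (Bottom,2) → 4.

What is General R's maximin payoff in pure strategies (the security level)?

Row minima: Top → 2, Middle → 6, Bottom → 4.
The best of these is 6.

6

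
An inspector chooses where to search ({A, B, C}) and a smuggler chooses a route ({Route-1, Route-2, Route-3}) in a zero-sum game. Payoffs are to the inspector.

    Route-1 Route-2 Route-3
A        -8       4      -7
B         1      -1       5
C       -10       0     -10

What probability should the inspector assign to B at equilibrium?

6/7

Row minima: A → -8, B → -1, C → -10; maximin = -1.
Column maxima: Route-1 → 1, Route-2 → 4, Route-3 → 5; minimax = 1.
-1 ≠ 1, so there is no saddle point; optimal play is mixed.
C is strictly dominated by A, so the inspector never plays it.
With C eliminated, Route-3 is strictly dominated by Route-1 (it gives the inspector strictly more in every remaining row), so the smuggler never plays it.
On the remaining 2×2 (A, B vs Route-1, Route-2):
Let the inspector play A with probability p. Expected payoff against Route-1: (-8)p + 1(1−p) = −9p + 1; against Route-2: 4p + (-1)(1−p) = 5p − 1.
Setting these equal: −9p + 1 = 5p − 1 ⇒ −14p = -2 ⇒ p = 1/7, and the value is (-9)·(1/7) + 1 = -2/7.
For the smuggler: with q = P(Route-1), equating A's and B's payoffs gives −12q + 4 = 2q − 1 ⇒ q = 5/14.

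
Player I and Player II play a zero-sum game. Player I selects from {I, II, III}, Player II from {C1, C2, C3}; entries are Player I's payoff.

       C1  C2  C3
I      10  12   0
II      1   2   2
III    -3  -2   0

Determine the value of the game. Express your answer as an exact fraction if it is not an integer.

20/11

Row minima: I → 0, II → 1, III → -3; maximin = 1.
Column maxima: C1 → 10, C2 → 12, C3 → 2; minimax = 2.
1 ≠ 2, so there is no saddle point; optimal play is mixed.
III is strictly dominated by II, so Player I never plays it.
C2 is strictly dominated by C1 (it gives Player I strictly more in every row), so Player II never plays it.
On the remaining 2×2 (I, II vs C1, C3):
Let Player I play I with probability p. Expected payoff against C1: 10p + 1(1−p) = 9p + 1; against C3: 0p + 2(1−p) = −2p + 2.
Setting these equal: 9p + 1 = −2p + 2 ⇒ 11p = 1 ⇒ p = 1/11, and the value is (9)·(1/11) + 1 = 20/11.
For Player II: with q = P(C1), equating I's and II's payoffs gives 10q = −q + 2 ⇒ q = 2/11.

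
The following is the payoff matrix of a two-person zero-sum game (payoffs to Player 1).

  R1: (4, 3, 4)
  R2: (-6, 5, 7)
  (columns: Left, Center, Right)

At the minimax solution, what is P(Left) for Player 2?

Row minima: R1 → 3, R2 → -6; maximin = 3.
Column maxima: Left → 4, Center → 5, Right → 7; minimax = 4.
3 ≠ 4, so there is no saddle point; optimal play is mixed.
Right is strictly dominated by Center (it gives Player 1 strictly more in every row), so Player 2 never plays it.
On the remaining 2×2 (R1, R2 vs Left, Center):
Let Player 1 play R1 with probability p. Expected payoff against Left: 4p + (-6)(1−p) = 10p − 6; against Center: 3p + 5(1−p) = −2p + 5.
Setting these equal: 10p − 6 = −2p + 5 ⇒ 12p = 11 ⇒ p = 11/12, and the value is (10)·(11/12) − 6 = 19/6.
For Player 2: with q = P(Left), equating R1's and R2's payoffs gives q + 3 = −11q + 5 ⇒ q = 1/6.

1/6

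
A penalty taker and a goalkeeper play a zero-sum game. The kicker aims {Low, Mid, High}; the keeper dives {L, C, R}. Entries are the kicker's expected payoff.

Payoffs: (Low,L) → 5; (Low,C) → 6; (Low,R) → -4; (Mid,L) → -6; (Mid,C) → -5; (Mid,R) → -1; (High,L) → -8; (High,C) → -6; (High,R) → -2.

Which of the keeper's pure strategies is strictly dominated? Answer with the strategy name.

L holds the kicker's payoff strictly below C in every row: 5 < 6, -6 < -5, -8 < -6.
So C is strictly dominated for the keeper.

C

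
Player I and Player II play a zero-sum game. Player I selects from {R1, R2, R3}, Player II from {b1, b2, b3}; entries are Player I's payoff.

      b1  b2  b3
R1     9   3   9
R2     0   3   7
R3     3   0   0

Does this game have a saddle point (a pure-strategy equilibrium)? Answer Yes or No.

Row minima: R1 → 3, R2 → 0, R3 → 0; maximin = 3.
Column maxima: b1 → 9, b2 → 3, b3 → 9; minimax = 3.
maximin = minimax = 3, so a saddle point exists.

Yes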